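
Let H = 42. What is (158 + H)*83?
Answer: 16600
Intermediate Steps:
(158 + H)*83 = (158 + 42)*83 = 200*83 = 16600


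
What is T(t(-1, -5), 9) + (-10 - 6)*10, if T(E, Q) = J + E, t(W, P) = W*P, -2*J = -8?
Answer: -151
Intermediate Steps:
J = 4 (J = -½*(-8) = 4)
t(W, P) = P*W
T(E, Q) = 4 + E
T(t(-1, -5), 9) + (-10 - 6)*10 = (4 - 5*(-1)) + (-10 - 6)*10 = (4 + 5) - 16*10 = 9 - 160 = -151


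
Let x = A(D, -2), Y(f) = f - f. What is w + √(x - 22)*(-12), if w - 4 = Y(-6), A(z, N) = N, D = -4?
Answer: 4 - 24*I*√6 ≈ 4.0 - 58.788*I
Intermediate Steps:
Y(f) = 0
x = -2
w = 4 (w = 4 + 0 = 4)
w + √(x - 22)*(-12) = 4 + √(-2 - 22)*(-12) = 4 + √(-24)*(-12) = 4 + (2*I*√6)*(-12) = 4 - 24*I*√6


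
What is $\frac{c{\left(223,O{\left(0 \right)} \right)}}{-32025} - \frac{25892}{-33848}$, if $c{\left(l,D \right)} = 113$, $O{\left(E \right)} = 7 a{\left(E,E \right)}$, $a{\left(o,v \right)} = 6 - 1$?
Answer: $\frac{206341619}{270995550} \approx 0.76142$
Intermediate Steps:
$a{\left(o,v \right)} = 5$ ($a{\left(o,v \right)} = 6 - 1 = 5$)
$O{\left(E \right)} = 35$ ($O{\left(E \right)} = 7 \cdot 5 = 35$)
$\frac{c{\left(223,O{\left(0 \right)} \right)}}{-32025} - \frac{25892}{-33848} = \frac{113}{-32025} - \frac{25892}{-33848} = 113 \left(- \frac{1}{32025}\right) - - \frac{6473}{8462} = - \frac{113}{32025} + \frac{6473}{8462} = \frac{206341619}{270995550}$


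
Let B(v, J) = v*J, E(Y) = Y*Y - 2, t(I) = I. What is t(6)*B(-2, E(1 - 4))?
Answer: -84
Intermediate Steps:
E(Y) = -2 + Y**2 (E(Y) = Y**2 - 2 = -2 + Y**2)
B(v, J) = J*v
t(6)*B(-2, E(1 - 4)) = 6*((-2 + (1 - 4)**2)*(-2)) = 6*((-2 + (-3)**2)*(-2)) = 6*((-2 + 9)*(-2)) = 6*(7*(-2)) = 6*(-14) = -84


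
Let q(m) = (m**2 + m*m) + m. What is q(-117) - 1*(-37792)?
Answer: 65053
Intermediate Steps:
q(m) = m + 2*m**2 (q(m) = (m**2 + m**2) + m = 2*m**2 + m = m + 2*m**2)
q(-117) - 1*(-37792) = -117*(1 + 2*(-117)) - 1*(-37792) = -117*(1 - 234) + 37792 = -117*(-233) + 37792 = 27261 + 37792 = 65053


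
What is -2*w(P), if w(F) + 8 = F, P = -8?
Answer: 32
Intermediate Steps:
w(F) = -8 + F
-2*w(P) = -2*(-8 - 8) = -2*(-16) = 32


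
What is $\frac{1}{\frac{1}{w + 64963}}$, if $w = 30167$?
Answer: $95130$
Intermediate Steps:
$\frac{1}{\frac{1}{w + 64963}} = \frac{1}{\frac{1}{30167 + 64963}} = \frac{1}{\frac{1}{95130}} = 95130$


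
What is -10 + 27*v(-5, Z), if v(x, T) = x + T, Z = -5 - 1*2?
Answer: -334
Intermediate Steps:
Z = -7 (Z = -5 - 2 = -7)
v(x, T) = T + x
-10 + 27*v(-5, Z) = -10 + 27*(-7 - 5) = -10 + 27*(-12) = -10 - 324 = -334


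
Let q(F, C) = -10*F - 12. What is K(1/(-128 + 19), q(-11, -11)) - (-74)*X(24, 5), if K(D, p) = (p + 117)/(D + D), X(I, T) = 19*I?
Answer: 44053/2 ≈ 22027.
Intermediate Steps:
q(F, C) = -12 - 10*F
K(D, p) = (117 + p)/(2*D) (K(D, p) = (117 + p)/((2*D)) = (117 + p)*(1/(2*D)) = (117 + p)/(2*D))
K(1/(-128 + 19), q(-11, -11)) - (-74)*X(24, 5) = (117 + (-12 - 10*(-11)))/(2*(1/(-128 + 19))) - (-74)*19*24 = (117 + (-12 + 110))/(2*(1/(-109))) - (-74)*456 = (117 + 98)/(2*(-1/109)) - 1*(-33744) = (1/2)*(-109)*215 + 33744 = -23435/2 + 33744 = 44053/2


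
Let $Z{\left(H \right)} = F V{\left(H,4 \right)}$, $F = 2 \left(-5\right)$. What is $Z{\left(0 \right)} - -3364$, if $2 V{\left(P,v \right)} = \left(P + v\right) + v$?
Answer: $3324$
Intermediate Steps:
$V{\left(P,v \right)} = v + \frac{P}{2}$ ($V{\left(P,v \right)} = \frac{\left(P + v\right) + v}{2} = \frac{P + 2 v}{2} = v + \frac{P}{2}$)
$F = -10$
$Z{\left(H \right)} = -40 - 5 H$ ($Z{\left(H \right)} = - 10 \left(4 + \frac{H}{2}\right) = -40 - 5 H$)
$Z{\left(0 \right)} - -3364 = \left(-40 - 0\right) - -3364 = \left(-40 + 0\right) + 3364 = -40 + 3364 = 3324$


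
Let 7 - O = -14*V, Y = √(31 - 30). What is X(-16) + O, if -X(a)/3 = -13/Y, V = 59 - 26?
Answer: 508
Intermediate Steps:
V = 33
Y = 1 (Y = √1 = 1)
X(a) = 39 (X(a) = -(-39)/1 = -(-39) = -3*(-13) = 39)
O = 469 (O = 7 - (-14)*33 = 7 - 1*(-462) = 7 + 462 = 469)
X(-16) + O = 39 + 469 = 508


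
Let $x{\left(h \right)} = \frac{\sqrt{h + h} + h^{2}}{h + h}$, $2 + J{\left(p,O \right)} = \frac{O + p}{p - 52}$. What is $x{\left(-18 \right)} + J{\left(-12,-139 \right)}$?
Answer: $- \frac{553}{64} - \frac{i}{6} \approx -8.6406 - 0.16667 i$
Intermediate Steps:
$J{\left(p,O \right)} = -2 + \frac{O + p}{-52 + p}$ ($J{\left(p,O \right)} = -2 + \frac{O + p}{p - 52} = -2 + \frac{O + p}{-52 + p}$)
$x{\left(h \right)} = \frac{h^{2} + \sqrt{2} \sqrt{h}}{2 h}$ ($x{\left(h \right)} = \frac{\sqrt{2 h} + h^{2}}{2 h} = \left(\sqrt{2} \sqrt{h} + h^{2}\right) \frac{1}{2 h} = \left(h^{2} + \sqrt{2} \sqrt{h}\right) \frac{1}{2 h} = \frac{h^{2} + \sqrt{2} \sqrt{h}}{2 h}$)
$x{\left(-18 \right)} + J{\left(-12,-139 \right)} = \left(\frac{1}{2} \left(-18\right) + \frac{\sqrt{2}}{2 \cdot 3 i \sqrt{2}}\right) + \frac{104 - 139 - -12}{-52 - 12} = \left(-9 + \frac{\sqrt{2} \left(- \frac{i \sqrt{2}}{6}\right)}{2}\right) + \frac{104 - 139 + 12}{-64} = \left(-9 - \frac{i}{6}\right) - - \frac{23}{64} = \left(-9 - \frac{i}{6}\right) + \frac{23}{64} = - \frac{553}{64} - \frac{i}{6}$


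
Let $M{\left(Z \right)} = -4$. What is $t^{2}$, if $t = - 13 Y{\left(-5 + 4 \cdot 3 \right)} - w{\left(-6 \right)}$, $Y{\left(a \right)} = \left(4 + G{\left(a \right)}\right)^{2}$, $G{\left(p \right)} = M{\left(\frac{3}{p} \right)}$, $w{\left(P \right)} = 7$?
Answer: $49$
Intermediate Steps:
$G{\left(p \right)} = -4$
$Y{\left(a \right)} = 0$ ($Y{\left(a \right)} = \left(4 - 4\right)^{2} = 0^{2} = 0$)
$t = -7$ ($t = \left(-13\right) 0 - 7 = 0 - 7 = -7$)
$t^{2} = \left(-7\right)^{2} = 49$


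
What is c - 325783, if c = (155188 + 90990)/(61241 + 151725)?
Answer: -34690228100/106483 ≈ -3.2578e+5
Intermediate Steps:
c = 123089/106483 (c = 246178/212966 = 246178*(1/212966) = 123089/106483 ≈ 1.1560)
c - 325783 = 123089/106483 - 325783 = -34690228100/106483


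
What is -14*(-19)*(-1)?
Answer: -266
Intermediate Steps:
-14*(-19)*(-1) = 266*(-1) = -266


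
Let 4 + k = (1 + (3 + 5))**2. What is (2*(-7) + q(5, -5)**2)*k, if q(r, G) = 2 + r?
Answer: 2695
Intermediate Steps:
k = 77 (k = -4 + (1 + (3 + 5))**2 = -4 + (1 + 8)**2 = -4 + 9**2 = -4 + 81 = 77)
(2*(-7) + q(5, -5)**2)*k = (2*(-7) + (2 + 5)**2)*77 = (-14 + 7**2)*77 = (-14 + 49)*77 = 35*77 = 2695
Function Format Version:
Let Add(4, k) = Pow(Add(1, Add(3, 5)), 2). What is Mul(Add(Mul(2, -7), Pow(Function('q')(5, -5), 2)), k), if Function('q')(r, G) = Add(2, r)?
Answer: 2695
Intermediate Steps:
k = 77 (k = Add(-4, Pow(Add(1, Add(3, 5)), 2)) = Add(-4, Pow(Add(1, 8), 2)) = Add(-4, Pow(9, 2)) = Add(-4, 81) = 77)
Mul(Add(Mul(2, -7), Pow(Function('q')(5, -5), 2)), k) = Mul(Add(Mul(2, -7), Pow(Add(2, 5), 2)), 77) = Mul(Add(-14, Pow(7, 2)), 77) = Mul(Add(-14, 49), 77) = Mul(35, 77) = 2695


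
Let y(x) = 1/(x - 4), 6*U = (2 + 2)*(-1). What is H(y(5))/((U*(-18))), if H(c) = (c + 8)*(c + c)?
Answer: 3/2 ≈ 1.5000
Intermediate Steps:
U = -⅔ (U = ((2 + 2)*(-1))/6 = (4*(-1))/6 = (⅙)*(-4) = -⅔ ≈ -0.66667)
y(x) = 1/(-4 + x)
H(c) = 2*c*(8 + c) (H(c) = (8 + c)*(2*c) = 2*c*(8 + c))
H(y(5))/((U*(-18))) = (2*(8 + 1/(-4 + 5))/(-4 + 5))/((-⅔*(-18))) = (2*(8 + 1/1)/1)/12 = (2*1*(8 + 1))*(1/12) = (2*1*9)*(1/12) = 18*(1/12) = 3/2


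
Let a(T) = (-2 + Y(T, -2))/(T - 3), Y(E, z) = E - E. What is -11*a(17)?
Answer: 11/7 ≈ 1.5714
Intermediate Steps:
Y(E, z) = 0
a(T) = -2/(-3 + T) (a(T) = (-2 + 0)/(T - 3) = -2/(-3 + T))
-11*a(17) = -(-22)/(-3 + 17) = -(-22)/14 = -11*(-⅐) = 11/7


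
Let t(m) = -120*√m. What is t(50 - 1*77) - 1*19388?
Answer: -19388 - 360*I*√3 ≈ -19388.0 - 623.54*I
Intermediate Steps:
t(50 - 1*77) - 1*19388 = -120*√(50 - 1*77) - 1*19388 = -120*√(50 - 77) - 19388 = -360*I*√3 - 19388 = -19388 - 360*I*√3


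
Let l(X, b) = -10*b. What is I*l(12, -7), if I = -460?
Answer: -32200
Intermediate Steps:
I*l(12, -7) = -(-4600)*(-7) = -460*70 = -32200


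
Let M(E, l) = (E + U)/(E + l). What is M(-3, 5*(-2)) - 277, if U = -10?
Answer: -276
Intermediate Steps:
M(E, l) = (-10 + E)/(E + l) (M(E, l) = (E - 10)/(E + l) = (-10 + E)/(E + l))
M(-3, 5*(-2)) - 277 = (-10 - 3)/(-3 + 5*(-2)) - 277 = -13/(-3 - 10) - 277 = -13/(-13) - 277 = -1/13*(-13) - 277 = 1 - 277 = -276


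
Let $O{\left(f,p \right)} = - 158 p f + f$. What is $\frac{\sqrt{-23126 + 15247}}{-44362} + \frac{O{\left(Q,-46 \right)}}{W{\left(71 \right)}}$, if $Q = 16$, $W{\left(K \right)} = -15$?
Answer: $- \frac{38768}{5} - \frac{i \sqrt{7879}}{44362} \approx -7753.6 - 0.0020009 i$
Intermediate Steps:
$O{\left(f,p \right)} = f - 158 f p$ ($O{\left(f,p \right)} = - 158 f p + f = f - 158 f p$)
$\frac{\sqrt{-23126 + 15247}}{-44362} + \frac{O{\left(Q,-46 \right)}}{W{\left(71 \right)}} = \frac{\sqrt{-23126 + 15247}}{-44362} + \frac{16 \left(1 - -7268\right)}{-15} = \sqrt{-7879} \left(- \frac{1}{44362}\right) + 16 \left(1 + 7268\right) \left(- \frac{1}{15}\right) = i \sqrt{7879} \left(- \frac{1}{44362}\right) + 16 \cdot 7269 \left(- \frac{1}{15}\right) = - \frac{i \sqrt{7879}}{44362} + 116304 \left(- \frac{1}{15}\right) = - \frac{i \sqrt{7879}}{44362} - \frac{38768}{5} = - \frac{38768}{5} - \frac{i \sqrt{7879}}{44362}$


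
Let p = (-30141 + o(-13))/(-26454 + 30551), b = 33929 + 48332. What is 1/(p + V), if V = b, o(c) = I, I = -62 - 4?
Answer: 4097/336993110 ≈ 1.2158e-5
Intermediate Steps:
b = 82261
I = -66
o(c) = -66
V = 82261
p = -30207/4097 (p = (-30141 - 66)/(-26454 + 30551) = -30207/4097 ≈ -7.3730)
1/(p + V) = 1/(-30207/4097 + 82261) = 1/(336993110/4097) = 4097/336993110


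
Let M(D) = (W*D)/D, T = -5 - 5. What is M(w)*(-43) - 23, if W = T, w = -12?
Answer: 407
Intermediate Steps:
T = -10
W = -10
M(D) = -10 (M(D) = (-10*D)/D = -10)
M(w)*(-43) - 23 = -10*(-43) - 23 = 430 - 23 = 407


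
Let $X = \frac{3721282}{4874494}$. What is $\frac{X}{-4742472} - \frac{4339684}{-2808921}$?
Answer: $\frac{5573395622732681455}{3607458431805527096} \approx 1.545$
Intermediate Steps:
$X = \frac{1860641}{2437247}$ ($X = 3721282 \cdot \frac{1}{4874494} = \frac{1860641}{2437247} \approx 0.76342$)
$\frac{X}{-4742472} - \frac{4339684}{-2808921} = \frac{1860641}{2437247 \left(-4742472\right)} - \frac{4339684}{-2808921} = \frac{1860641}{2437247} \left(- \frac{1}{4742472}\right) - - \frac{4339684}{2808921} = - \frac{1860641}{11558575654584} + \frac{4339684}{2808921} = \frac{5573395622732681455}{3607458431805527096}$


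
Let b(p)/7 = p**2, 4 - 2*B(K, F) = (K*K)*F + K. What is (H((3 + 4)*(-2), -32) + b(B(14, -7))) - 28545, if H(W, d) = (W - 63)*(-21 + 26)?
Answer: 3217397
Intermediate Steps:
B(K, F) = 2 - K/2 - F*K**2/2 (B(K, F) = 2 - ((K*K)*F + K)/2 = 2 - (K**2*F + K)/2 = 2 - (F*K**2 + K)/2 = 2 - (K + F*K**2)/2 = 2 + (-K/2 - F*K**2/2) = 2 - K/2 - F*K**2/2)
b(p) = 7*p**2
H(W, d) = -315 + 5*W (H(W, d) = (-63 + W)*5 = -315 + 5*W)
(H((3 + 4)*(-2), -32) + b(B(14, -7))) - 28545 = ((-315 + 5*((3 + 4)*(-2))) + 7*(2 - 1/2*14 - 1/2*(-7)*14**2)**2) - 28545 = ((-315 + 5*(7*(-2))) + 7*(2 - 7 - 1/2*(-7)*196)**2) - 28545 = ((-315 + 5*(-14)) + 7*(2 - 7 + 686)**2) - 28545 = ((-315 - 70) + 7*681**2) - 28545 = (-385 + 7*463761) - 28545 = (-385 + 3246327) - 28545 = 3245942 - 28545 = 3217397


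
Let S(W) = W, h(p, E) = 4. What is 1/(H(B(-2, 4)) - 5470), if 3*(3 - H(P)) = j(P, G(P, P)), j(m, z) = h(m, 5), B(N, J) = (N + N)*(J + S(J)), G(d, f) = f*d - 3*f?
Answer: -3/16405 ≈ -0.00018287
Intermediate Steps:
G(d, f) = -3*f + d*f (G(d, f) = d*f - 3*f = -3*f + d*f)
B(N, J) = 4*J*N (B(N, J) = (N + N)*(J + J) = (2*N)*(2*J) = 4*J*N)
j(m, z) = 4
H(P) = 5/3 (H(P) = 3 - ⅓*4 = 3 - 4/3 = 5/3)
1/(H(B(-2, 4)) - 5470) = 1/(5/3 - 5470) = 1/(-16405/3) = -3/16405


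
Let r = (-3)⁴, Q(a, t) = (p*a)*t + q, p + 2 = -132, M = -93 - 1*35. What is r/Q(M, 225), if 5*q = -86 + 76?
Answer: 81/3859198 ≈ 2.0989e-5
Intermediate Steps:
q = -2 (q = (-86 + 76)/5 = (⅕)*(-10) = -2)
M = -128 (M = -93 - 35 = -128)
p = -134 (p = -2 - 132 = -134)
Q(a, t) = -2 - 134*a*t (Q(a, t) = (-134*a)*t - 2 = -134*a*t - 2 = -2 - 134*a*t)
r = 81
r/Q(M, 225) = 81/(-2 - 134*(-128)*225) = 81/(-2 + 3859200) = 81/3859198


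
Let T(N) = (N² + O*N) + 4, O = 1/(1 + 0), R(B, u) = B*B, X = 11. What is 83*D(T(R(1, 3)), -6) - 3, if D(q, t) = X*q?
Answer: 5475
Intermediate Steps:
R(B, u) = B²
O = 1 (O = 1/1 = 1)
T(N) = 4 + N + N² (T(N) = (N² + 1*N) + 4 = (N² + N) + 4 = (N + N²) + 4 = 4 + N + N²)
D(q, t) = 11*q
83*D(T(R(1, 3)), -6) - 3 = 83*(11*(4 + 1² + (1²)²)) - 3 = 83*(11*(4 + 1 + 1²)) - 3 = 83*(11*(4 + 1 + 1)) - 3 = 83*(11*6) - 3 = 83*66 - 3 = 5478 - 3 = 5475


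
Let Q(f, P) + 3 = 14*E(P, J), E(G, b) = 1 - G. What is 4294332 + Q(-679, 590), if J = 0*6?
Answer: 4286083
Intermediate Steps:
J = 0
Q(f, P) = 11 - 14*P (Q(f, P) = -3 + 14*(1 - P) = -3 + (14 - 14*P) = 11 - 14*P)
4294332 + Q(-679, 590) = 4294332 + (11 - 14*590) = 4294332 + (11 - 8260) = 4294332 - 8249 = 4286083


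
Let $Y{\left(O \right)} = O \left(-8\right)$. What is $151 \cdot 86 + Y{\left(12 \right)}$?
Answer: $12890$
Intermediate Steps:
$Y{\left(O \right)} = - 8 O$
$151 \cdot 86 + Y{\left(12 \right)} = 151 \cdot 86 - 96 = 12986 - 96 = 12890$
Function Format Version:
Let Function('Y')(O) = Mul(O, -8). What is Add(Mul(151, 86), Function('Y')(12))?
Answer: 12890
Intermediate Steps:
Function('Y')(O) = Mul(-8, O)
Add(Mul(151, 86), Function('Y')(12)) = Add(Mul(151, 86), Mul(-8, 12)) = Add(12986, -96) = 12890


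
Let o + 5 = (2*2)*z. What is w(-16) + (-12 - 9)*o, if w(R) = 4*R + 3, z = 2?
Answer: -124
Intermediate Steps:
o = 3 (o = -5 + (2*2)*2 = -5 + 4*2 = -5 + 8 = 3)
w(R) = 3 + 4*R
w(-16) + (-12 - 9)*o = (3 + 4*(-16)) + (-12 - 9)*3 = (3 - 64) - 21*3 = -61 - 63 = -124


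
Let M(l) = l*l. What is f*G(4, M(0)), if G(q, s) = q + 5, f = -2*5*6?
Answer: -540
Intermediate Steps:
M(l) = l**2
f = -60 (f = -10*6 = -60)
G(q, s) = 5 + q
f*G(4, M(0)) = -60*(5 + 4) = -60*9 = -540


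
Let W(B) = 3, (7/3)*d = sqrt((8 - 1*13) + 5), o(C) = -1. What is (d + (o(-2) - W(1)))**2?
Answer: 16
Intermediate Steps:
d = 0 (d = 3*sqrt((8 - 1*13) + 5)/7 = 3*sqrt((8 - 13) + 5)/7 = 3*sqrt(-5 + 5)/7 = 3*sqrt(0)/7 = (3/7)*0 = 0)
(d + (o(-2) - W(1)))**2 = (0 + (-1 - 1*3))**2 = (0 + (-1 - 3))**2 = (0 - 4)**2 = (-4)**2 = 16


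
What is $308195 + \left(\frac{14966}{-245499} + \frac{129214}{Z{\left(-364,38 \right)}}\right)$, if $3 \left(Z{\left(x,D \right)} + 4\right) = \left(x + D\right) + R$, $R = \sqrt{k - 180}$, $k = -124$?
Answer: $\frac{2158678284797192}{7030354863} - \frac{387642 i \sqrt{19}}{28637} \approx 3.0705 \cdot 10^{5} - 59.004 i$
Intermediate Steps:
$R = 4 i \sqrt{19}$ ($R = \sqrt{-124 - 180} = \sqrt{-304} = 4 i \sqrt{19} \approx 17.436 i$)
$Z{\left(x,D \right)} = -4 + \frac{D}{3} + \frac{x}{3} + \frac{4 i \sqrt{19}}{3}$ ($Z{\left(x,D \right)} = -4 + \frac{\left(x + D\right) + 4 i \sqrt{19}}{3} = -4 + \frac{\left(D + x\right) + 4 i \sqrt{19}}{3} = -4 + \frac{D + x + 4 i \sqrt{19}}{3} = -4 + \left(\frac{D}{3} + \frac{x}{3} + \frac{4 i \sqrt{19}}{3}\right) = -4 + \frac{D}{3} + \frac{x}{3} + \frac{4 i \sqrt{19}}{3}$)
$308195 + \left(\frac{14966}{-245499} + \frac{129214}{Z{\left(-364,38 \right)}}\right) = 308195 + \left(\frac{14966}{-245499} + \frac{129214}{-4 + \frac{1}{3} \cdot 38 + \frac{1}{3} \left(-364\right) + \frac{4 i \sqrt{19}}{3}}\right) = 308195 + \left(14966 \left(- \frac{1}{245499}\right) + \frac{129214}{-4 + \frac{38}{3} - \frac{364}{3} + \frac{4 i \sqrt{19}}{3}}\right) = 308195 - \left(\frac{14966}{245499} - \frac{129214}{- \frac{338}{3} + \frac{4 i \sqrt{19}}{3}}\right) = \frac{75661549339}{245499} + \frac{129214}{- \frac{338}{3} + \frac{4 i \sqrt{19}}{3}}$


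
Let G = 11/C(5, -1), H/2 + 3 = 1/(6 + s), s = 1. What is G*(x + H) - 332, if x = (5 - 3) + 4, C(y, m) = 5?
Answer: -11598/35 ≈ -331.37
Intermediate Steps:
H = -40/7 (H = -6 + 2/(6 + 1) = -6 + 2/7 = -40/7 ≈ -5.7143)
x = 6 (x = 2 + 4 = 6)
G = 11/5 ≈ 2.2000
G*(x + H) - 332 = 11*(6 - 40/7)/5 - 332 = (11/5)*(2/7) - 332 = 22/35 - 332 = -11598/35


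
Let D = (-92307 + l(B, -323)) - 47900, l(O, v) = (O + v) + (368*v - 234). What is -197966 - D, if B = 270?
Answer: 61392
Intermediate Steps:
l(O, v) = -234 + O + 369*v (l(O, v) = (O + v) + (-234 + 368*v) = -234 + O + 369*v)
D = -259358 (D = (-92307 + (-234 + 270 + 369*(-323))) - 47900 = (-92307 + (-234 + 270 - 119187)) - 47900 = (-92307 - 119151) - 47900 = -211458 - 47900 = -259358)
-197966 - D = -197966 - 1*(-259358) = -197966 + 259358 = 61392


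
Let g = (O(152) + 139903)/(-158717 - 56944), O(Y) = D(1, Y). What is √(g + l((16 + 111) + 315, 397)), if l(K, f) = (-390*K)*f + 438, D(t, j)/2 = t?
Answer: I*√353651355924800763/71887 ≈ 8272.5*I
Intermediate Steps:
D(t, j) = 2*t
O(Y) = 2 (O(Y) = 2*1 = 2)
g = -46635/71887 (g = (2 + 139903)/(-158717 - 56944) = 139905/(-215661) = 139905*(-1/215661) = -46635/71887 ≈ -0.64873)
l(K, f) = 438 - 390*K*f (l(K, f) = -390*K*f + 438 = 438 - 390*K*f)
√(g + l((16 + 111) + 315, 397)) = √(-46635/71887 + (438 - 390*((16 + 111) + 315)*397)) = √(-46635/71887 + (438 - 390*(127 + 315)*397)) = √(-46635/71887 + (438 - 390*442*397)) = √(-46635/71887 + (438 - 68434860)) = √(-46635/71887 - 68434422) = √(-4919545340949/71887) = I*√353651355924800763/71887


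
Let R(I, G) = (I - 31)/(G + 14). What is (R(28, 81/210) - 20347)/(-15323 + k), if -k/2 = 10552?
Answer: 20489639/36681989 ≈ 0.55857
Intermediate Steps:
k = -21104 (k = -2*10552 = -21104)
R(I, G) = (-31 + I)/(14 + G)
(R(28, 81/210) - 20347)/(-15323 + k) = ((-31 + 28)/(14 + 81/210) - 20347)/(-15323 - 21104) = (-3/(14 + 81*(1/210)) - 20347)/(-36427) = (-3/(14 + 27/70) - 20347)*(-1/36427) = (-3/(1007/70) - 20347)*(-1/36427) = ((70/1007)*(-3) - 20347)*(-1/36427) = (-210/1007 - 20347)*(-1/36427) = -20489639/1007*(-1/36427) = 20489639/36681989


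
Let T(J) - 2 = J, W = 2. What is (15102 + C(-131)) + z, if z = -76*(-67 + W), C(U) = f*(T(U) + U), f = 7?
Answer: 18222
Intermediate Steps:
T(J) = 2 + J
C(U) = 14 + 14*U (C(U) = 7*((2 + U) + U) = 7*(2 + 2*U) = 14 + 14*U)
z = 4940 (z = -76*(-67 + 2) = -76*(-65) = 4940)
(15102 + C(-131)) + z = (15102 + (14 + 14*(-131))) + 4940 = (15102 + (14 - 1834)) + 4940 = (15102 - 1820) + 4940 = 13282 + 4940 = 18222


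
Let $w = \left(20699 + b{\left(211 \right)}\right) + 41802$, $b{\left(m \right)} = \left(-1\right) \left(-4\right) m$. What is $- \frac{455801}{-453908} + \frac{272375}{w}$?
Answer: $\frac{30501181169}{5750560452} \approx 5.304$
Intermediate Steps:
$b{\left(m \right)} = 4 m$
$w = 63345$ ($w = \left(20699 + 4 \cdot 211\right) + 41802 = \left(20699 + 844\right) + 41802 = 21543 + 41802 = 63345$)
$- \frac{455801}{-453908} + \frac{272375}{w} = - \frac{455801}{-453908} + \frac{272375}{63345} = \left(-455801\right) \left(- \frac{1}{453908}\right) + 272375 \cdot \frac{1}{63345} = \frac{455801}{453908} + \frac{54475}{12669} = \frac{30501181169}{5750560452}$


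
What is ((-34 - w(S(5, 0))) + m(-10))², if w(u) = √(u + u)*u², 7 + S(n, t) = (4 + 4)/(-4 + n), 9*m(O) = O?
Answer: 100018/81 + 632*√2/9 ≈ 1334.1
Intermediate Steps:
m(O) = O/9
S(n, t) = -7 + 8/(-4 + n) (S(n, t) = -7 + (4 + 4)/(-4 + n) = -7 + 8/(-4 + n))
w(u) = √2*u^(5/2) (w(u) = √(2*u)*u² = (√2*√u)*u² = √2*u^(5/2))
((-34 - w(S(5, 0))) + m(-10))² = ((-34 - √2*((36 - 7*5)/(-4 + 5))^(5/2)) + (⅑)*(-10))² = ((-34 - √2*((36 - 35)/1)^(5/2)) - 10/9)² = ((-34 - √2*(1*1)^(5/2)) - 10/9)² = ((-34 - √2*1^(5/2)) - 10/9)² = ((-34 - √2) - 10/9)² = (-316/9 - √2)²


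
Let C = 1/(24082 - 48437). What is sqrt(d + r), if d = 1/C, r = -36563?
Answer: I*sqrt(60918) ≈ 246.82*I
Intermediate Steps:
C = -1/24355 (C = 1/(-24355) = -1/24355 ≈ -4.1059e-5)
d = -24355 (d = 1/(-1/24355) = -24355)
sqrt(d + r) = sqrt(-24355 - 36563) = sqrt(-60918) = I*sqrt(60918)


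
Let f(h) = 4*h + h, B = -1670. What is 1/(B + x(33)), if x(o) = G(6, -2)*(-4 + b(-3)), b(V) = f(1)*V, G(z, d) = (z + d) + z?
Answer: -1/1860 ≈ -0.00053763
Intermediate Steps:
f(h) = 5*h
G(z, d) = d + 2*z (G(z, d) = (d + z) + z = d + 2*z)
b(V) = 5*V (b(V) = (5*1)*V = 5*V)
x(o) = -190 (x(o) = (-2 + 2*6)*(-4 + 5*(-3)) = (-2 + 12)*(-4 - 15) = 10*(-19) = -190)
1/(B + x(33)) = 1/(-1670 - 190) = 1/(-1860) = -1/1860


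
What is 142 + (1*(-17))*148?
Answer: -2374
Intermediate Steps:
142 + (1*(-17))*148 = 142 - 17*148 = 142 - 2516 = -2374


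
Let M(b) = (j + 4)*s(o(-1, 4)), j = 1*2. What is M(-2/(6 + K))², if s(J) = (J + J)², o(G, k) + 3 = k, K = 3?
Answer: 576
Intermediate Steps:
o(G, k) = -3 + k
j = 2
s(J) = 4*J² (s(J) = (2*J)² = 4*J²)
M(b) = 24 (M(b) = (2 + 4)*(4*(-3 + 4)²) = 6*(4*1²) = 6*(4*1) = 6*4 = 24)
M(-2/(6 + K))² = 24² = 576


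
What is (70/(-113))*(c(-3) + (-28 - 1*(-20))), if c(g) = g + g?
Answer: 980/113 ≈ 8.6726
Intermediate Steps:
c(g) = 2*g
(70/(-113))*(c(-3) + (-28 - 1*(-20))) = (70/(-113))*(2*(-3) + (-28 - 1*(-20))) = (70*(-1/113))*(-6 + (-28 + 20)) = -70*(-6 - 8)/113 = -70/113*(-14) = 980/113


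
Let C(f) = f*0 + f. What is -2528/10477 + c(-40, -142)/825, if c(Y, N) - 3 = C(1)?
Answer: -2043692/8643525 ≈ -0.23644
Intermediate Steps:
C(f) = f (C(f) = 0 + f = f)
c(Y, N) = 4 (c(Y, N) = 3 + 1 = 4)
-2528/10477 + c(-40, -142)/825 = -2528/10477 + 4/825 = -2043692/8643525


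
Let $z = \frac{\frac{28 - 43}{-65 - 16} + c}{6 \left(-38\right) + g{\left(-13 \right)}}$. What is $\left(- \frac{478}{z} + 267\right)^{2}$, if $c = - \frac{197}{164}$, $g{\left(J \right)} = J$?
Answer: $\frac{258974641115951121}{20241001} \approx 1.2795 \cdot 10^{10}$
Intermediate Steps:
$c = - \frac{197}{164}$ ($c = \left(-197\right) \frac{1}{164} = - \frac{197}{164} \approx -1.2012$)
$z = \frac{4499}{1067148}$ ($z = \frac{\frac{28 - 43}{-65 - 16} - \frac{197}{164}}{6 \left(-38\right) - 13} = \frac{- \frac{15}{-81} - \frac{197}{164}}{-228 - 13} = \frac{\left(-15\right) \left(- \frac{1}{81}\right) - \frac{197}{164}}{-241} = \left(\frac{5}{27} - \frac{197}{164}\right) \left(- \frac{1}{241}\right) = \left(- \frac{4499}{4428}\right) \left(- \frac{1}{241}\right) = \frac{4499}{1067148} \approx 0.0042159$)
$\left(- \frac{478}{z} + 267\right)^{2} = \left(- \frac{478}{\frac{4499}{1067148}} + 267\right)^{2} = \left(\left(-478\right) \frac{1067148}{4499} + 267\right)^{2} = \left(- \frac{510096744}{4499} + 267\right)^{2} = \left(- \frac{508895511}{4499}\right)^{2} = \frac{258974641115951121}{20241001}$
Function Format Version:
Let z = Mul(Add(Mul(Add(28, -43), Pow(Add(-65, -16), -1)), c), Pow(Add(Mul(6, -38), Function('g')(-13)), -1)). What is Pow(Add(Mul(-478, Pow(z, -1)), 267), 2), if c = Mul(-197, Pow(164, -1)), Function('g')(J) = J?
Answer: Rational(258974641115951121, 20241001) ≈ 1.2795e+10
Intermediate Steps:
c = Rational(-197, 164) (c = Mul(-197, Rational(1, 164)) = Rational(-197, 164) ≈ -1.2012)
z = Rational(4499, 1067148) (z = Mul(Add(Mul(Add(28, -43), Pow(Add(-65, -16), -1)), Rational(-197, 164)), Pow(Add(Mul(6, -38), -13), -1)) = Mul(Add(Mul(-15, Pow(-81, -1)), Rational(-197, 164)), Pow(Add(-228, -13), -1)) = Mul(Add(Mul(-15, Rational(-1, 81)), Rational(-197, 164)), Pow(-241, -1)) = Mul(Add(Rational(5, 27), Rational(-197, 164)), Rational(-1, 241)) = Mul(Rational(-4499, 4428), Rational(-1, 241)) = Rational(4499, 1067148) ≈ 0.0042159)
Pow(Add(Mul(-478, Pow(z, -1)), 267), 2) = Pow(Add(Mul(-478, Pow(Rational(4499, 1067148), -1)), 267), 2) = Pow(Add(Mul(-478, Rational(1067148, 4499)), 267), 2) = Pow(Add(Rational(-510096744, 4499), 267), 2) = Pow(Rational(-508895511, 4499), 2) = Rational(258974641115951121, 20241001)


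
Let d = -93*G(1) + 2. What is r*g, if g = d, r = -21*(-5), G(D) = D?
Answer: -9555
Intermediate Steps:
r = 105
d = -91 (d = -93*1 + 2 = -93 + 2 = -91)
g = -91
r*g = 105*(-91) = -9555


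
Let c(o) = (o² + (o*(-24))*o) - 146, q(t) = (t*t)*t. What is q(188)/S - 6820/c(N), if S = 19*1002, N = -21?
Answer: 34248434684/97940991 ≈ 349.68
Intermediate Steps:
q(t) = t³ (q(t) = t²*t = t³)
S = 19038
c(o) = -146 - 23*o² (c(o) = (o² + (-24*o)*o) - 146 = (o² - 24*o²) - 146 = -23*o² - 146 = -146 - 23*o²)
q(188)/S - 6820/c(N) = 188³/19038 - 6820/(-146 - 23*(-21)²) = 6644672*(1/19038) - 6820/(-146 - 23*441) = 3322336/9519 - 6820/(-146 - 10143) = 3322336/9519 - 6820/(-10289) = 3322336/9519 - 6820*(-1/10289) = 3322336/9519 + 6820/10289 = 34248434684/97940991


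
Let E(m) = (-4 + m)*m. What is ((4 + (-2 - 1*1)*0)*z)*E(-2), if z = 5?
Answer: 240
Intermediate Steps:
E(m) = m*(-4 + m)
((4 + (-2 - 1*1)*0)*z)*E(-2) = ((4 + (-2 - 1*1)*0)*5)*(-2*(-4 - 2)) = ((4 + (-2 - 1)*0)*5)*(-2*(-6)) = ((4 - 3*0)*5)*12 = ((4 + 0)*5)*12 = (4*5)*12 = 20*12 = 240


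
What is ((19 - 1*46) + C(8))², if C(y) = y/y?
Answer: 676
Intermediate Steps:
C(y) = 1
((19 - 1*46) + C(8))² = ((19 - 1*46) + 1)² = ((19 - 46) + 1)² = (-27 + 1)² = (-26)² = 676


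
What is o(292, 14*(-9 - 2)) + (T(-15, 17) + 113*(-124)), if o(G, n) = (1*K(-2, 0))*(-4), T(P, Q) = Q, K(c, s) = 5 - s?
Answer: -14015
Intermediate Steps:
o(G, n) = -20 (o(G, n) = (1*(5 - 1*0))*(-4) = (1*(5 + 0))*(-4) = (1*5)*(-4) = 5*(-4) = -20)
o(292, 14*(-9 - 2)) + (T(-15, 17) + 113*(-124)) = -20 + (17 + 113*(-124)) = -20 + (17 - 14012) = -20 - 13995 = -14015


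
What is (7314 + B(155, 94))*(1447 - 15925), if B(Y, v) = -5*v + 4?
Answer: -99145344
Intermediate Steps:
B(Y, v) = 4 - 5*v
(7314 + B(155, 94))*(1447 - 15925) = (7314 + (4 - 5*94))*(1447 - 15925) = (7314 + (4 - 470))*(-14478) = (7314 - 466)*(-14478) = 6848*(-14478) = -99145344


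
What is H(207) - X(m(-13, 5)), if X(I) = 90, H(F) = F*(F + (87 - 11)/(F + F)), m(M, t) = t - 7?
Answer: 42797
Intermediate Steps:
m(M, t) = -7 + t
H(F) = F*(F + 38/F) (H(F) = F*(F + 76/((2*F))) = F*(F + 76*(1/(2*F))) = F*(F + 38/F))
H(207) - X(m(-13, 5)) = (38 + 207**2) - 1*90 = (38 + 42849) - 90 = 42887 - 90 = 42797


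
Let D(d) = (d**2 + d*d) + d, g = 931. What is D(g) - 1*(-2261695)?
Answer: 3996148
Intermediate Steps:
D(d) = d + 2*d**2 (D(d) = (d**2 + d**2) + d = 2*d**2 + d = d + 2*d**2)
D(g) - 1*(-2261695) = 931*(1 + 2*931) - 1*(-2261695) = 931*(1 + 1862) + 2261695 = 931*1863 + 2261695 = 1734453 + 2261695 = 3996148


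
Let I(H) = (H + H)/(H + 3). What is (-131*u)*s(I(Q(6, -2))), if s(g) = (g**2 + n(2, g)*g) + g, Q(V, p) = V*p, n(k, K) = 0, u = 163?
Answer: -1879064/9 ≈ -2.0879e+5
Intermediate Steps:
I(H) = 2*H/(3 + H) (I(H) = (2*H)/(3 + H) = 2*H/(3 + H))
s(g) = g + g**2 (s(g) = (g**2 + 0*g) + g = (g**2 + 0) + g = g**2 + g = g + g**2)
(-131*u)*s(I(Q(6, -2))) = (-131*163)*((2*(6*(-2))/(3 + 6*(-2)))*(1 + 2*(6*(-2))/(3 + 6*(-2)))) = -21353*2*(-12)/(3 - 12)*(1 + 2*(-12)/(3 - 12)) = -21353*2*(-12)/(-9)*(1 + 2*(-12)/(-9)) = -21353*2*(-12)*(-1/9)*(1 + 2*(-12)*(-1/9)) = -170824*(1 + 8/3)/3 = -170824*11/(3*3) = -21353*88/9 = -1879064/9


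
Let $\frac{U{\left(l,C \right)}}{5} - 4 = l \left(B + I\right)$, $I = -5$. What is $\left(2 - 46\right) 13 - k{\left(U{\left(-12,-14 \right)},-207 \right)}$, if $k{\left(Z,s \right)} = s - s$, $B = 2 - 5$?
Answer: $-572$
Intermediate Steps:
$B = -3$ ($B = 2 - 5 = -3$)
$U{\left(l,C \right)} = 20 - 40 l$ ($U{\left(l,C \right)} = 20 + 5 l \left(-3 - 5\right) = 20 + 5 l \left(-8\right) = 20 + 5 \left(- 8 l\right) = 20 - 40 l$)
$k{\left(Z,s \right)} = 0$
$\left(2 - 46\right) 13 - k{\left(U{\left(-12,-14 \right)},-207 \right)} = \left(2 - 46\right) 13 - 0 = \left(-44\right) 13 + 0 = -572 + 0 = -572$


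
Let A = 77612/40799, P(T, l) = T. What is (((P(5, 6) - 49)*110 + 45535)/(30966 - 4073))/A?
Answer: 1660315305/2087219516 ≈ 0.79547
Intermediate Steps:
A = 77612/40799 (A = 77612*(1/40799) = 77612/40799 ≈ 1.9023)
(((P(5, 6) - 49)*110 + 45535)/(30966 - 4073))/A = (((5 - 49)*110 + 45535)/(30966 - 4073))/(77612/40799) = ((-44*110 + 45535)/26893)*(40799/77612) = ((-4840 + 45535)*(1/26893))*(40799/77612) = (40695*(1/26893))*(40799/77612) = (40695/26893)*(40799/77612) = 1660315305/2087219516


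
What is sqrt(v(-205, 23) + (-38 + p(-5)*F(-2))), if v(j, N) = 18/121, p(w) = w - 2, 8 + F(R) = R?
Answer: sqrt(3890)/11 ≈ 5.6700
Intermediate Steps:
F(R) = -8 + R
p(w) = -2 + w
v(j, N) = 18/121 (v(j, N) = 18*(1/121) = 18/121)
sqrt(v(-205, 23) + (-38 + p(-5)*F(-2))) = sqrt(18/121 + (-38 + (-2 - 5)*(-8 - 2))) = sqrt(18/121 + (-38 - 7*(-10))) = sqrt(18/121 + (-38 + 70)) = sqrt(18/121 + 32) = sqrt(3890/121) = sqrt(3890)/11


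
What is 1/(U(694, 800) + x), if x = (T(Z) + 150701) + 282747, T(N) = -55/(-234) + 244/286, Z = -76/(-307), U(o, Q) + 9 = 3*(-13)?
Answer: 2574/1115574401 ≈ 2.3073e-6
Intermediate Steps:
U(o, Q) = -48 (U(o, Q) = -9 + 3*(-13) = -9 - 39 = -48)
Z = 76/307 (Z = -76*(-1/307) = 76/307 ≈ 0.24756)
T(N) = 2801/2574 (T(N) = -55*(-1/234) + 244*(1/286) = 55/234 + 122/143 = 2801/2574)
x = 1115697953/2574 (x = (2801/2574 + 150701) + 282747 = 387907175/2574 + 282747 = 1115697953/2574 ≈ 4.3345e+5)
1/(U(694, 800) + x) = 1/(-48 + 1115697953/2574) = 1/(1115574401/2574) = 2574/1115574401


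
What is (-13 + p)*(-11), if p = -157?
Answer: 1870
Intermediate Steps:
(-13 + p)*(-11) = (-13 - 157)*(-11) = -170*(-11) = 1870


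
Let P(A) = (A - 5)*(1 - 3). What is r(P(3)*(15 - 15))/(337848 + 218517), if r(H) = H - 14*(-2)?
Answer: 28/556365 ≈ 5.0327e-5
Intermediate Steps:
P(A) = 10 - 2*A (P(A) = (-5 + A)*(-2) = 10 - 2*A)
r(H) = 28 + H (r(H) = H + 28 = 28 + H)
r(P(3)*(15 - 15))/(337848 + 218517) = (28 + (10 - 2*3)*(15 - 15))/(337848 + 218517) = (28 + (10 - 6)*0)/556365 = (28 + 4*0)*(1/556365) = (28 + 0)*(1/556365) = 28*(1/556365) = 28/556365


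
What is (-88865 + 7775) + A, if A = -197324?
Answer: -278414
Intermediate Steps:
(-88865 + 7775) + A = (-88865 + 7775) - 197324 = -81090 - 197324 = -278414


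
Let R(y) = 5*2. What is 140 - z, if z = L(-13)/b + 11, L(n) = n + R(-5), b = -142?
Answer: 18315/142 ≈ 128.98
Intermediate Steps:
R(y) = 10
L(n) = 10 + n (L(n) = n + 10 = 10 + n)
z = 1565/142 (z = (10 - 13)/(-142) + 11 = -3*(-1/142) + 11 = 3/142 + 11 = 1565/142 ≈ 11.021)
140 - z = 140 - 1*1565/142 = 140 - 1565/142 = 18315/142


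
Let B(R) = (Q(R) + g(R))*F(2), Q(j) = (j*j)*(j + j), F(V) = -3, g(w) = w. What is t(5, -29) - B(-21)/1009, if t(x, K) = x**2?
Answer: -30404/1009 ≈ -30.133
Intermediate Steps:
Q(j) = 2*j**3 (Q(j) = j**2*(2*j) = 2*j**3)
B(R) = -6*R**3 - 3*R (B(R) = (2*R**3 + R)*(-3) = (R + 2*R**3)*(-3) = -6*R**3 - 3*R)
t(5, -29) - B(-21)/1009 = 5**2 - (-6*(-21)**3 - 3*(-21))/1009 = 25 - (-6*(-9261) + 63)/1009 = 25 - (55566 + 63)/1009 = 25 - 55629/1009 = -30404/1009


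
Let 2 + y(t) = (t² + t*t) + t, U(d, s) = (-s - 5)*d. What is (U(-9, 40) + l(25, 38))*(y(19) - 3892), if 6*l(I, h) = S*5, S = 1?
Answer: -2559185/2 ≈ -1.2796e+6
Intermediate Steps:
U(d, s) = d*(-5 - s) (U(d, s) = (-5 - s)*d = d*(-5 - s))
l(I, h) = ⅚ (l(I, h) = (1*5)/6 = (⅙)*5 = ⅚)
y(t) = -2 + t + 2*t² (y(t) = -2 + ((t² + t*t) + t) = -2 + ((t² + t²) + t) = -2 + (2*t² + t) = -2 + (t + 2*t²) = -2 + t + 2*t²)
(U(-9, 40) + l(25, 38))*(y(19) - 3892) = (-1*(-9)*(5 + 40) + ⅚)*((-2 + 19 + 2*19²) - 3892) = (-1*(-9)*45 + ⅚)*((-2 + 19 + 2*361) - 3892) = (405 + ⅚)*((-2 + 19 + 722) - 3892) = 2435*(739 - 3892)/6 = (2435/6)*(-3153) = -2559185/2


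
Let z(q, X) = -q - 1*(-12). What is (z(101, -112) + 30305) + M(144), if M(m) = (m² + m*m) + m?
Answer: 71832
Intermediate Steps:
z(q, X) = 12 - q (z(q, X) = -q + 12 = 12 - q)
M(m) = m + 2*m² (M(m) = (m² + m²) + m = 2*m² + m = m + 2*m²)
(z(101, -112) + 30305) + M(144) = ((12 - 1*101) + 30305) + 144*(1 + 2*144) = ((12 - 101) + 30305) + 144*(1 + 288) = (-89 + 30305) + 144*289 = 30216 + 41616 = 71832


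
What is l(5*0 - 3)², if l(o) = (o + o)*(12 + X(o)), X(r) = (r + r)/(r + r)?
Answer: 6084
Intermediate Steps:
X(r) = 1 (X(r) = (2*r)/((2*r)) = (2*r)*(1/(2*r)) = 1)
l(o) = 26*o (l(o) = (o + o)*(12 + 1) = (2*o)*13 = 26*o)
l(5*0 - 3)² = (26*(5*0 - 3))² = (26*(0 - 3))² = (26*(-3))² = (-78)² = 6084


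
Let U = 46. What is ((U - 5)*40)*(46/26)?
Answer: 37720/13 ≈ 2901.5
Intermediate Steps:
((U - 5)*40)*(46/26) = ((46 - 5)*40)*(46/26) = (41*40)*(46*(1/26)) = 1640*(23/13) = 37720/13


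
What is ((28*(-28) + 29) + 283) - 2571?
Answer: -3043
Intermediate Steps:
((28*(-28) + 29) + 283) - 2571 = ((-784 + 29) + 283) - 2571 = (-755 + 283) - 2571 = -472 - 2571 = -3043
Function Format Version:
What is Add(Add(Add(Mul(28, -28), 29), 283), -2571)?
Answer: -3043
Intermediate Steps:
Add(Add(Add(Mul(28, -28), 29), 283), -2571) = Add(Add(Add(-784, 29), 283), -2571) = Add(Add(-755, 283), -2571) = Add(-472, -2571) = -3043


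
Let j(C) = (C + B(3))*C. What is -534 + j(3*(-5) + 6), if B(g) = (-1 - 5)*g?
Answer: -291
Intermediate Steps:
B(g) = -6*g
j(C) = C*(-18 + C) (j(C) = (C - 6*3)*C = (C - 18)*C = (-18 + C)*C = C*(-18 + C))
-534 + j(3*(-5) + 6) = -534 + (3*(-5) + 6)*(-18 + (3*(-5) + 6)) = -534 + (-15 + 6)*(-18 + (-15 + 6)) = -534 - 9*(-18 - 9) = -534 - 9*(-27) = -534 + 243 = -291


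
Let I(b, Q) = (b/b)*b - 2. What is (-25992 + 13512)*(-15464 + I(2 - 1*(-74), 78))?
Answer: 192067200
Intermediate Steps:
I(b, Q) = -2 + b (I(b, Q) = 1*b - 2 = b - 2 = -2 + b)
(-25992 + 13512)*(-15464 + I(2 - 1*(-74), 78)) = (-25992 + 13512)*(-15464 + (-2 + (2 - 1*(-74)))) = -12480*(-15464 + (-2 + (2 + 74))) = -12480*(-15464 + (-2 + 76)) = -12480*(-15464 + 74) = -12480*(-15390) = 192067200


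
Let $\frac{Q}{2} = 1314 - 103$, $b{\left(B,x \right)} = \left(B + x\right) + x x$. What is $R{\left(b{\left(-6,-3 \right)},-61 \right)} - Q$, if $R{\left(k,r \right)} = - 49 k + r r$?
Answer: $1299$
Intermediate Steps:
$b{\left(B,x \right)} = B + x + x^{2}$ ($b{\left(B,x \right)} = \left(B + x\right) + x^{2} = B + x + x^{2}$)
$R{\left(k,r \right)} = r^{2} - 49 k$ ($R{\left(k,r \right)} = - 49 k + r^{2} = r^{2} - 49 k$)
$Q = 2422$ ($Q = 2 \left(1314 - 103\right) = 2 \cdot 1211 = 2422$)
$R{\left(b{\left(-6,-3 \right)},-61 \right)} - Q = \left(\left(-61\right)^{2} - 49 \left(-6 - 3 + \left(-3\right)^{2}\right)\right) - 2422 = \left(3721 - 49 \left(-6 - 3 + 9\right)\right) - 2422 = \left(3721 - 0\right) - 2422 = \left(3721 + 0\right) - 2422 = 3721 - 2422 = 1299$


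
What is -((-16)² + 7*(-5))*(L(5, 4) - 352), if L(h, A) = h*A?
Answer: 73372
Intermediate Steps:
L(h, A) = A*h
-((-16)² + 7*(-5))*(L(5, 4) - 352) = -((-16)² + 7*(-5))*(4*5 - 352) = -(256 - 35)*(20 - 352) = -221*(-332) = -1*(-73372) = 73372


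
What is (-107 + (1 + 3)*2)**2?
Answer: 9801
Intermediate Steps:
(-107 + (1 + 3)*2)**2 = (-107 + 4*2)**2 = (-107 + 8)**2 = (-99)**2 = 9801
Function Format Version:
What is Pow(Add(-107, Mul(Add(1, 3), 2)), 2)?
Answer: 9801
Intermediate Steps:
Pow(Add(-107, Mul(Add(1, 3), 2)), 2) = Pow(Add(-107, Mul(4, 2)), 2) = Pow(Add(-107, 8), 2) = Pow(-99, 2) = 9801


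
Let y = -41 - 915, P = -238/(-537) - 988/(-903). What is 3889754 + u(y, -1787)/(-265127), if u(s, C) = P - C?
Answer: 55564270840707679/14284777633 ≈ 3.8898e+6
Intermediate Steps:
P = 82830/53879 (P = -238*(-1/537) - 988*(-1/903) = 238/537 + 988/903 = 82830/53879 ≈ 1.5373)
y = -956
u(s, C) = 82830/53879 - C
3889754 + u(y, -1787)/(-265127) = 3889754 + (82830/53879 - 1*(-1787))/(-265127) = 3889754 + (82830/53879 + 1787)*(-1/265127) = 3889754 + (96364603/53879)*(-1/265127) = 3889754 - 96364603/14284777633 = 55564270840707679/14284777633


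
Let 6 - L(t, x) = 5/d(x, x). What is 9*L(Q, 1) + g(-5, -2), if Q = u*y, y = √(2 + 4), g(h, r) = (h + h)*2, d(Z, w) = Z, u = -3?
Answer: -11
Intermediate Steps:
g(h, r) = 4*h (g(h, r) = (2*h)*2 = 4*h)
y = √6 ≈ 2.4495
Q = -3*√6 ≈ -7.3485
L(t, x) = 6 - 5/x
9*L(Q, 1) + g(-5, -2) = 9*(6 - 5/1) + 4*(-5) = 9*(6 - 5*1) - 20 = 9*(6 - 5) - 20 = 9*1 - 20 = 9 - 20 = -11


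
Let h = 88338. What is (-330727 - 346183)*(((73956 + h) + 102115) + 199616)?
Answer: -314103162750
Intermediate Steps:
(-330727 - 346183)*(((73956 + h) + 102115) + 199616) = (-330727 - 346183)*(((73956 + 88338) + 102115) + 199616) = -676910*((162294 + 102115) + 199616) = -676910*(264409 + 199616) = -676910*464025 = -314103162750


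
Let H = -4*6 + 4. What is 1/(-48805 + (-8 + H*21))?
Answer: -1/49233 ≈ -2.0312e-5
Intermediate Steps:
H = -20 (H = -24 + 4 = -20)
1/(-48805 + (-8 + H*21)) = 1/(-48805 + (-8 - 20*21)) = 1/(-48805 + (-8 - 420)) = 1/(-48805 - 428) = 1/(-49233) = -1/49233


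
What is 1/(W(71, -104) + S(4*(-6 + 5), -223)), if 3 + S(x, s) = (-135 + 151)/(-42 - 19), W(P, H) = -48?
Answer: -61/3127 ≈ -0.019508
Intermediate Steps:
S(x, s) = -199/61 (S(x, s) = -3 + (-135 + 151)/(-42 - 19) = -3 + 16/(-61) = -3 + 16*(-1/61) = -3 - 16/61 = -199/61)
1/(W(71, -104) + S(4*(-6 + 5), -223)) = 1/(-48 - 199/61) = 1/(-3127/61) = -61/3127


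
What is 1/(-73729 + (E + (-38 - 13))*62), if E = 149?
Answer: -1/67653 ≈ -1.4781e-5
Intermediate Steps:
1/(-73729 + (E + (-38 - 13))*62) = 1/(-73729 + (149 + (-38 - 13))*62) = 1/(-73729 + (149 - 51)*62) = 1/(-73729 + 98*62) = 1/(-73729 + 6076) = 1/(-67653) = -1/67653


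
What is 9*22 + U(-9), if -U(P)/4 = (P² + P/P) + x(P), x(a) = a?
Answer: -94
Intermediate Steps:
U(P) = -4 - 4*P - 4*P² (U(P) = -4*((P² + P/P) + P) = -4*((P² + 1) + P) = -4*((1 + P²) + P) = -4*(1 + P + P²) = -4 - 4*P - 4*P²)
9*22 + U(-9) = 9*22 + (-4 - 4*(-9) - 4*(-9)²) = 198 + (-4 + 36 - 4*81) = 198 + (-4 + 36 - 324) = 198 - 292 = -94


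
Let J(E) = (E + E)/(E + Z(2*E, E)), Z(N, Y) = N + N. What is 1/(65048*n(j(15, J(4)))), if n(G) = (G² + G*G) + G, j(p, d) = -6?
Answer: 1/4293168 ≈ 2.3293e-7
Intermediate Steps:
Z(N, Y) = 2*N
J(E) = ⅖ (J(E) = (E + E)/(E + 2*(2*E)) = (2*E)/(E + 4*E) = (2*E)/((5*E)) = (2*E)*(1/(5*E)) = ⅖)
n(G) = G + 2*G² (n(G) = (G² + G²) + G = 2*G² + G = G + 2*G²)
1/(65048*n(j(15, J(4)))) = 1/(65048*((-6*(1 + 2*(-6))))) = 1/(65048*((-6*(1 - 12)))) = 1/(65048*((-6*(-11)))) = (1/65048)/66 = (1/65048)*(1/66) = 1/4293168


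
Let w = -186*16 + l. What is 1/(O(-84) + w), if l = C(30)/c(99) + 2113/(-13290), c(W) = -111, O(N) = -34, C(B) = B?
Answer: -491730/1480318381 ≈ -0.00033218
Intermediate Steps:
l = -211081/491730 (l = 30/(-111) + 2113/(-13290) = 30*(-1/111) + 2113*(-1/13290) = -10/37 - 2113/13290 = -211081/491730 ≈ -0.42926)
w = -1463599561/491730 (w = -186*16 - 211081/491730 = -2976 - 211081/491730 = -1463599561/491730 ≈ -2976.4)
1/(O(-84) + w) = 1/(-34 - 1463599561/491730) = 1/(-1480318381/491730) = -491730/1480318381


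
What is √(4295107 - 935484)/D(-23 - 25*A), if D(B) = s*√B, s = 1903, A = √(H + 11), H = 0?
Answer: -I*√3359623/(1903*√(23 + 25*√11)) ≈ -0.093589*I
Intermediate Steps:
A = √11 (A = √(0 + 11) = √11 ≈ 3.3166)
D(B) = 1903*√B
√(4295107 - 935484)/D(-23 - 25*A) = √(4295107 - 935484)/((1903*√(-23 - 25*√11))) = √3359623*(1/(1903*√(-23 - 25*√11))) = √3359623/(1903*√(-23 - 25*√11))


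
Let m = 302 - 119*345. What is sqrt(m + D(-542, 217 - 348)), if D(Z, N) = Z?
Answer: I*sqrt(41295) ≈ 203.21*I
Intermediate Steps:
m = -40753 (m = 302 - 41055 = -40753)
sqrt(m + D(-542, 217 - 348)) = sqrt(-40753 - 542) = sqrt(-41295) = I*sqrt(41295)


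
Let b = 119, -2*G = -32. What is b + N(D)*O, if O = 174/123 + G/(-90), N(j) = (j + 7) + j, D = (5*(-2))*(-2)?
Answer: 326809/1845 ≈ 177.13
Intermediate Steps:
G = 16 (G = -½*(-32) = 16)
D = 20 (D = -10*(-2) = 20)
N(j) = 7 + 2*j (N(j) = (7 + j) + j = 7 + 2*j)
O = 2282/1845 (O = 174/123 + 16/(-90) = 174*(1/123) + 16*(-1/90) = 58/41 - 8/45 = 2282/1845 ≈ 1.2369)
b + N(D)*O = 119 + (7 + 2*20)*(2282/1845) = 119 + (7 + 40)*(2282/1845) = 119 + 47*(2282/1845) = 119 + 107254/1845 = 326809/1845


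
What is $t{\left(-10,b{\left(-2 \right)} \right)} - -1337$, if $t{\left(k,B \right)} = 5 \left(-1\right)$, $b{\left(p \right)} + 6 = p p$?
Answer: $1332$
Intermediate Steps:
$b{\left(p \right)} = -6 + p^{2}$ ($b{\left(p \right)} = -6 + p p = -6 + p^{2}$)
$t{\left(k,B \right)} = -5$
$t{\left(-10,b{\left(-2 \right)} \right)} - -1337 = -5 - -1337 = -5 + 1337 = 1332$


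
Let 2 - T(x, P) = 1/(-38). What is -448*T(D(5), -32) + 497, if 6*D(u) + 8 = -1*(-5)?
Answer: -7805/19 ≈ -410.79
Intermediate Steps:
D(u) = -½ (D(u) = -4/3 + (-1*(-5))/6 = -4/3 + (⅙)*5 = -4/3 + ⅚ = -½)
T(x, P) = 77/38 (T(x, P) = 2 - 1/(-38) = 2 - 1*(-1/38) = 2 + 1/38 = 77/38)
-448*T(D(5), -32) + 497 = -448*77/38 + 497 = -17248/19 + 497 = -7805/19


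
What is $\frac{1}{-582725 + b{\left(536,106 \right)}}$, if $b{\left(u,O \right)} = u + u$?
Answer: $- \frac{1}{581653} \approx -1.7192 \cdot 10^{-6}$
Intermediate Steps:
$b{\left(u,O \right)} = 2 u$
$\frac{1}{-582725 + b{\left(536,106 \right)}} = \frac{1}{-582725 + 2 \cdot 536} = \frac{1}{-582725 + 1072} = \frac{1}{-581653} = - \frac{1}{581653}$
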